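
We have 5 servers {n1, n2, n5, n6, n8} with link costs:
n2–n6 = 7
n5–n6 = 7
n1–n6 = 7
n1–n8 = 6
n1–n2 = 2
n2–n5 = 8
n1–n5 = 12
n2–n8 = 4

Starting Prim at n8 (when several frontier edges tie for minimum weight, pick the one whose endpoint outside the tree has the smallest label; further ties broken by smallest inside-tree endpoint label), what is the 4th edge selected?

n5-n6

Grow the tree from n8 using Prim:
Step 1: frontier [n2–n8 4, n1–n8 6] → take n2–n8 (4); add n2.
Step 2: frontier [n1–n2 2, n2–n6 7, n2–n5 8, n1–n8 6] → take n1–n2 (2); add n1.
Step 3: frontier [n1–n6 7, n1–n5 12, n2–n6 7, n2–n5 8] → take n1–n6 (7); add n6.
Step 4: frontier [n1–n5 12, n2–n5 8, n5–n6 7] → take n5–n6 (7); add n5.
The 4th edge added is n5–n6.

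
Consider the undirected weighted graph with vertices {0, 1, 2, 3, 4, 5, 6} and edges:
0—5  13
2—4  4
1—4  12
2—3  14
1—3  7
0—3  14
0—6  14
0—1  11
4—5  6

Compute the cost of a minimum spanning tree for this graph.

54

Kruskal's algorithm — process edges by increasing weight (ties by edge label):
2—4 (4): add — endpoints in different components.
4—5 (6): add — endpoints in different components.
1—3 (7): add — endpoints in different components.
0—1 (11): add — endpoints in different components.
1—4 (12): add — endpoints in different components.
0—5 (13): skip — 0 and 5 already connected.
0—3 (14): skip — 0 and 3 already connected.
0—6 (14): add — endpoints in different components.
MST edges: 2—4, 4—5, 1—3, 0—1, 1—4, 0—6; total weight 4+6+7+11+12+14 = 54.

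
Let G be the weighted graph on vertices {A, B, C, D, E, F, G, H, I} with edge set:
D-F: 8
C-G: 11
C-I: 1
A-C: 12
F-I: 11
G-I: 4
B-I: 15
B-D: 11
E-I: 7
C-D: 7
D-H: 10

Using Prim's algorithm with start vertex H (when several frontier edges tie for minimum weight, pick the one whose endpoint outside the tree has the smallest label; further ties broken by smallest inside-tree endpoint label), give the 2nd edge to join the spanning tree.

Prim, starting at H.
Step 1: frontier [D-H 10] → take D-H (10); add D.
Step 2: frontier [C-D 7, D-F 8, B-D 11] → take C-D (7); add C.
Step 3: frontier [C-I 1, C-G 11, A-C 12, D-F 8, B-D 11] → take C-I (1); add I.
Step 4: frontier [C-G 11, A-C 12, D-F 8, B-D 11, G-I 4, E-I 7, F-I 11, B-I 15] → take G-I (4); add G.
Step 5: frontier [A-C 12, D-F 8, B-D 11, E-I 7, F-I 11, B-I 15] → take E-I (7); add E.
Step 6: frontier [A-C 12, D-F 8, B-D 11, F-I 11, B-I 15] → take D-F (8); add F.
Step 7: frontier [A-C 12, B-D 11, B-I 15] → take B-D (11); add B.
Step 8: frontier [A-C 12] → take A-C (12); add A.
The 2nd edge added is C-D.

C-D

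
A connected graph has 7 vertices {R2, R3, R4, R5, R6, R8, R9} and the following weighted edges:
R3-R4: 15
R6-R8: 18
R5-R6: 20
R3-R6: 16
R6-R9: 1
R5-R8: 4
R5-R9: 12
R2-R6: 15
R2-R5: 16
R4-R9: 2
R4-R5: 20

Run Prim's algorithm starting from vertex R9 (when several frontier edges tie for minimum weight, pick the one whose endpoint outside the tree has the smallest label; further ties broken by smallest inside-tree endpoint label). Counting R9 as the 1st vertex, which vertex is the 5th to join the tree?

Prim's algorithm from R9:
Step 1: frontier [R6-R9 1, R4-R9 2, R5-R9 12] → take R6-R9 (1); add R6.
Step 2: frontier [R2-R6 15, R3-R6 16, R6-R8 18, R5-R6 20, R4-R9 2, R5-R9 12] → take R4-R9 (2); add R4.
Step 3: frontier [R3-R4 15, R4-R5 20, R2-R6 15, R3-R6 16, R6-R8 18, R5-R6 20, R5-R9 12] → take R5-R9 (12); add R5.
Step 4: frontier [R3-R4 15, R5-R8 4, R2-R5 16, R2-R6 15, R3-R6 16, R6-R8 18] → take R5-R8 (4); add R8.
Step 5: frontier [R3-R4 15, R2-R5 16, R2-R6 15, R3-R6 16] → take R2-R6 (15); add R2.
Step 6: frontier [R3-R4 15, R3-R6 16] → take R3-R4 (15); add R3.
Vertex order: R9, R6, R4, R5, R8, R2, R3. The 5th vertex is R8.

R8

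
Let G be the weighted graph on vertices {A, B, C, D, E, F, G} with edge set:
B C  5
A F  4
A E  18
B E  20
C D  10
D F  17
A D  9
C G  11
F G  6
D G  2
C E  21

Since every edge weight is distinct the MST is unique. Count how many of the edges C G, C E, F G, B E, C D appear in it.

Kruskal's algorithm — process edges by increasing weight (ties by edge label):
D G (2): add — endpoints in different components.
A F (4): add — endpoints in different components.
B C (5): add — endpoints in different components.
F G (6): add — endpoints in different components.
A D (9): skip — A and D already connected.
C D (10): add — endpoints in different components.
C G (11): skip — C and G already connected.
D F (17): skip — D and F already connected.
A E (18): add — endpoints in different components.
MST edge set: {D G, A F, B C, F G, C D, A E}.
Of the listed edges, {F G, C D} are in the MST → 2.

2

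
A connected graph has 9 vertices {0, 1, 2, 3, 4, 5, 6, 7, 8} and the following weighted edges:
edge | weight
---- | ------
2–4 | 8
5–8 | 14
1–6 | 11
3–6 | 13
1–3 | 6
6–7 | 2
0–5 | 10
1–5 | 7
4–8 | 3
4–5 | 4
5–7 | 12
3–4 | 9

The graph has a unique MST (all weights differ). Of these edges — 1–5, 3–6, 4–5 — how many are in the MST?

2

Sort edges by weight, then run Kruskal:
6–7 (2): add — endpoints in different components.
4–8 (3): add — endpoints in different components.
4–5 (4): add — endpoints in different components.
1–3 (6): add — endpoints in different components.
1–5 (7): add — endpoints in different components.
2–4 (8): add — endpoints in different components.
3–4 (9): skip — 3 and 4 already connected.
0–5 (10): add — endpoints in different components.
1–6 (11): add — endpoints in different components.
MST edge set: {6–7, 4–8, 4–5, 1–3, 1–5, 2–4, 0–5, 1–6}.
Of the listed edges, {1–5, 4–5} are in the MST → 2.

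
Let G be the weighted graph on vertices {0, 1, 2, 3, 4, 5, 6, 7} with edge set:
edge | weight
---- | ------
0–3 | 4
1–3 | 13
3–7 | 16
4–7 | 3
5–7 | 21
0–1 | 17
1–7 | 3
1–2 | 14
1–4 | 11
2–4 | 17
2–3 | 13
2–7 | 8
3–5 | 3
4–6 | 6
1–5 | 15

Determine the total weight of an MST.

40

Grow the tree from 3 using Prim:
Step 1: cheapest edge leaving the tree is 3–5 (3); add 5.
Step 2: cheapest edge leaving the tree is 0–3 (4); add 0.
Step 3: cheapest edge leaving the tree is 1–3 (13); add 1.
Step 4: cheapest edge leaving the tree is 1–7 (3); add 7.
Step 5: cheapest edge leaving the tree is 4–7 (3); add 4.
Step 6: cheapest edge leaving the tree is 4–6 (6); add 6.
Step 7: cheapest edge leaving the tree is 2–7 (8); add 2.
MST edges: 3–5, 0–3, 1–3, 1–7, 4–7, 4–6, 2–7; total weight 3+4+13+3+3+6+8 = 40.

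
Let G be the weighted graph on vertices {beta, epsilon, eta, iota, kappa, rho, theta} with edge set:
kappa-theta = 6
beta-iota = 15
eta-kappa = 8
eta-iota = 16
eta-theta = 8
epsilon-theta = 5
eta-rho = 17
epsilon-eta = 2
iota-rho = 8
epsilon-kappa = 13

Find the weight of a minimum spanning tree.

52

Kruskal's algorithm — process edges by increasing weight (ties by edge label):
epsilon-eta (2): add. Components now {iota} {kappa} {rho} {theta} {epsilon,eta} {beta}
epsilon-theta (5): add. Components now {iota} {kappa} {rho} {epsilon,eta,theta} {beta}
kappa-theta (6): add. Components now {iota} {epsilon,eta,kappa,theta} {rho} {beta}
eta-kappa (8): skip — kappa and eta already connected.
eta-theta (8): skip — theta and eta already connected.
iota-rho (8): add. Components now {iota,rho} {epsilon,eta,kappa,theta} {beta}
epsilon-kappa (13): skip — kappa and epsilon already connected.
beta-iota (15): add. Components now {beta,iota,rho} {epsilon,eta,kappa,theta}
eta-iota (16): add. Components now {beta,epsilon,eta,iota,kappa,rho,theta}
MST edges: epsilon-eta, epsilon-theta, kappa-theta, iota-rho, beta-iota, eta-iota; total weight 2+5+6+8+15+16 = 52.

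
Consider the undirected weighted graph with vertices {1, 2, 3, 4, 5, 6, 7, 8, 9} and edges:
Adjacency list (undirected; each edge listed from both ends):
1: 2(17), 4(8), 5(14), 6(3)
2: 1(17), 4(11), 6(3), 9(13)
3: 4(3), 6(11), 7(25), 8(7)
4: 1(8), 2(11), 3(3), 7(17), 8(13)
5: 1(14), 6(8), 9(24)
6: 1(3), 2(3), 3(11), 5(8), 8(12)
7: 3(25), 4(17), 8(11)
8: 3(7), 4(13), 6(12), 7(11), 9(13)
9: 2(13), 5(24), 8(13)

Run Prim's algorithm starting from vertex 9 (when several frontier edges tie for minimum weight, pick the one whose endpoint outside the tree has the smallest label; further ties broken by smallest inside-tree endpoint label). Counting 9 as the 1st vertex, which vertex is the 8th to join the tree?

Prim, starting at 9.
Step 1: cheapest edge leaving the tree is 2 9 (13); add 2.
Step 2: cheapest edge leaving the tree is 2 6 (3); add 6.
Step 3: cheapest edge leaving the tree is 1 6 (3); add 1.
Step 4: cheapest edge leaving the tree is 1 4 (8); add 4.
Step 5: cheapest edge leaving the tree is 3 4 (3); add 3.
Step 6: cheapest edge leaving the tree is 3 8 (7); add 8.
Step 7: cheapest edge leaving the tree is 5 6 (8); add 5.
Step 8: cheapest edge leaving the tree is 7 8 (11); add 7.
Vertex order: 9, 2, 6, 1, 4, 3, 8, 5, 7. The 8th vertex is 5.

5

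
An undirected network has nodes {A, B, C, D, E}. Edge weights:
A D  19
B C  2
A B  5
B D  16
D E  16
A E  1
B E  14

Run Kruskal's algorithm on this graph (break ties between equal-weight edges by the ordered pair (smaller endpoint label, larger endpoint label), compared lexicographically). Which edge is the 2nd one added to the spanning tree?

Sort edges by weight, then run Kruskal:
A E (1): add. Components now {A,E} {B} {C} {D}
B C (2): add. Components now {A,E} {B,C} {D}
A B (5): add. Components now {A,B,C,E} {D}
B E (14): skip — B and E already connected.
B D (16): add. Components now {A,B,C,D,E}
The 2nd edge added is B C.

B-C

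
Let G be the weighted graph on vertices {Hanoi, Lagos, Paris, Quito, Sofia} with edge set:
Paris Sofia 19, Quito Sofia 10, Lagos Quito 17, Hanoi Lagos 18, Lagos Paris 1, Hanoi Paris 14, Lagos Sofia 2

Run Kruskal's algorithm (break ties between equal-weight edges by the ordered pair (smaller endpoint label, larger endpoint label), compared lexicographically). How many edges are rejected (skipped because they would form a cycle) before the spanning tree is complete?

0

Kruskal: consider edges lightest-first.
Lagos Paris (1): add — endpoints in different components.
Lagos Sofia (2): add — endpoints in different components.
Quito Sofia (10): add — endpoints in different components.
Hanoi Paris (14): add — endpoints in different components.
Edges rejected before the tree was complete: 0.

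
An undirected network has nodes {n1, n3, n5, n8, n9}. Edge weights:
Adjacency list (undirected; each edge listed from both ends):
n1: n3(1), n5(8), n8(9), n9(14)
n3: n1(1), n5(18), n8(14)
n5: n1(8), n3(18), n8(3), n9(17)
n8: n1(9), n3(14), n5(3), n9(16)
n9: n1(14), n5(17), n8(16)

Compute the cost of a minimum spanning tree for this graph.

Prim, starting at n9.
Step 1: frontier [n1—n9 14, n8—n9 16, n5—n9 17] → take n1—n9 (14); add n1.
Step 2: frontier [n1—n3 1, n1—n5 8, n1—n8 9, n8—n9 16, n5—n9 17] → take n1—n3 (1); add n3.
Step 3: frontier [n1—n5 8, n1—n8 9, n3—n8 14, n3—n5 18, n8—n9 16, n5—n9 17] → take n1—n5 (8); add n5.
Step 4: frontier [n1—n8 9, n3—n8 14, n5—n8 3, n8—n9 16] → take n5—n8 (3); add n8.
MST edges: n1—n9, n1—n3, n1—n5, n5—n8; total weight 14+1+8+3 = 26.

26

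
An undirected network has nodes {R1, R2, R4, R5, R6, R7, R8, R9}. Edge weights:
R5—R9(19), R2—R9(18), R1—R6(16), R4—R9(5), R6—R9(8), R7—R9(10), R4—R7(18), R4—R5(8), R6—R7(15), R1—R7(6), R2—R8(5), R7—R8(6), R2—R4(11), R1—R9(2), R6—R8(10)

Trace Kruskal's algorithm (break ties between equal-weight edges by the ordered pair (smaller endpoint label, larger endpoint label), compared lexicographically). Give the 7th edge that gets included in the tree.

Kruskal: consider edges lightest-first.
R1—R9 (2): add — endpoints in different components.
R2—R8 (5): add — endpoints in different components.
R4—R9 (5): add — endpoints in different components.
R1—R7 (6): add — endpoints in different components.
R7—R8 (6): add — endpoints in different components.
R4—R5 (8): add — endpoints in different components.
R6—R9 (8): add — endpoints in different components.
The 7th edge added is R6—R9.

R6-R9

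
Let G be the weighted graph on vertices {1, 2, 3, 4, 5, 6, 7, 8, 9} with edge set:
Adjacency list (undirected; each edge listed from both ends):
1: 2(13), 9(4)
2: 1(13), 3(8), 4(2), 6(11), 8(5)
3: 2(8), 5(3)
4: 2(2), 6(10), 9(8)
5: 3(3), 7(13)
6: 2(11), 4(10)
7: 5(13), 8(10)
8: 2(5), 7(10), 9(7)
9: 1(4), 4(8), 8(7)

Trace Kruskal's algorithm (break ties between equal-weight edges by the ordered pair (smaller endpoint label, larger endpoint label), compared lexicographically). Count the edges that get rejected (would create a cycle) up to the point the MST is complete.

Kruskal's algorithm — process edges by increasing weight (ties by edge label):
2–4 (2): add — endpoints in different components.
3–5 (3): add — endpoints in different components.
1–9 (4): add — endpoints in different components.
2–8 (5): add — endpoints in different components.
8–9 (7): add — endpoints in different components.
2–3 (8): add — endpoints in different components.
4–9 (8): skip — 4 and 9 already connected.
4–6 (10): add — endpoints in different components.
7–8 (10): add — endpoints in different components.
Edges rejected before the tree was complete: 1.

1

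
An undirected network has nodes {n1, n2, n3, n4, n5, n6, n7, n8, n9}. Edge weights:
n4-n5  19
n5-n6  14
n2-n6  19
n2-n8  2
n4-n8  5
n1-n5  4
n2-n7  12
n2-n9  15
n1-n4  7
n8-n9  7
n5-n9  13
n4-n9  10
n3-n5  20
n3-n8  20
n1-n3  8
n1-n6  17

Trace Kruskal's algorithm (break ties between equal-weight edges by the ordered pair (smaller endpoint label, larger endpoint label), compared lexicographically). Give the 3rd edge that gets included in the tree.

Sort edges by weight, then run Kruskal:
n2-n8 (2): add — endpoints in different components.
n1-n5 (4): add — endpoints in different components.
n4-n8 (5): add — endpoints in different components.
n1-n4 (7): add — endpoints in different components.
n8-n9 (7): add — endpoints in different components.
n1-n3 (8): add — endpoints in different components.
n4-n9 (10): skip — n9 and n4 already connected.
n2-n7 (12): add — endpoints in different components.
n5-n9 (13): skip — n5 and n9 already connected.
n5-n6 (14): add — endpoints in different components.
The 3rd edge added is n4-n8.

n4-n8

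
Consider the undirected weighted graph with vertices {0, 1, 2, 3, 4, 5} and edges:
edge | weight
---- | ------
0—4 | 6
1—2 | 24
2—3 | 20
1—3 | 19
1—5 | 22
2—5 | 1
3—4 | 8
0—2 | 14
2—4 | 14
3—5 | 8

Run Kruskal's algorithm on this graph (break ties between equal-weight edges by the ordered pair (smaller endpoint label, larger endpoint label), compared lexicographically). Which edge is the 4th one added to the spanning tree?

Kruskal's algorithm — process edges by increasing weight (ties by edge label):
2—5 (1): add. Components now {0} {1} {2,5} {3} {4}
0—4 (6): add. Components now {0,4} {1} {2,5} {3}
3—4 (8): add. Components now {0,3,4} {1} {2,5}
3—5 (8): add. Components now {0,2,3,4,5} {1}
0—2 (14): skip — 0 and 2 already connected.
2—4 (14): skip — 2 and 4 already connected.
1—3 (19): add. Components now {0,1,2,3,4,5}
The 4th edge added is 3—5.

3-5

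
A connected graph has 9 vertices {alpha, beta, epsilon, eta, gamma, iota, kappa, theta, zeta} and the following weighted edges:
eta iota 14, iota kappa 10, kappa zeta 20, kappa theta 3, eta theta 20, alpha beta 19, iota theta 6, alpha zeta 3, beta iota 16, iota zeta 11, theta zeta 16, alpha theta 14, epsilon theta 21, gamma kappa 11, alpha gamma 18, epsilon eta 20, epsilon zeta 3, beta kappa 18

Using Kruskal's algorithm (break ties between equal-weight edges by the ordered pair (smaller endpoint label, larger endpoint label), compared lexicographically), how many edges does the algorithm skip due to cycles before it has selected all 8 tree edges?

Kruskal: consider edges lightest-first.
alpha zeta (3): add — endpoints in different components.
epsilon zeta (3): add — endpoints in different components.
kappa theta (3): add — endpoints in different components.
iota theta (6): add — endpoints in different components.
iota kappa (10): skip — kappa and iota already connected.
gamma kappa (11): add — endpoints in different components.
iota zeta (11): add — endpoints in different components.
alpha theta (14): skip — theta and alpha already connected.
eta iota (14): add — endpoints in different components.
beta iota (16): add — endpoints in different components.
Edges rejected before the tree was complete: 2.

2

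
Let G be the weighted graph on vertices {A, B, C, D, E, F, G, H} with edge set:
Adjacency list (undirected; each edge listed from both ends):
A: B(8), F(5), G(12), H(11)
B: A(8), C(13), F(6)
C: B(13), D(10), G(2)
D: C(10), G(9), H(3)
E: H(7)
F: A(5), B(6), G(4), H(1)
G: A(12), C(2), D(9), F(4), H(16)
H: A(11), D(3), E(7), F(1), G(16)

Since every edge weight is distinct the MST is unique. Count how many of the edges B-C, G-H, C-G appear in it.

Kruskal's algorithm — process edges by increasing weight (ties by edge label):
F-H (1): add — endpoints in different components.
C-G (2): add — endpoints in different components.
D-H (3): add — endpoints in different components.
F-G (4): add — endpoints in different components.
A-F (5): add — endpoints in different components.
B-F (6): add — endpoints in different components.
E-H (7): add — endpoints in different components.
MST edge set: {F-H, C-G, D-H, F-G, A-F, B-F, E-H}.
Of the listed edges, {C-G} are in the MST → 1.

1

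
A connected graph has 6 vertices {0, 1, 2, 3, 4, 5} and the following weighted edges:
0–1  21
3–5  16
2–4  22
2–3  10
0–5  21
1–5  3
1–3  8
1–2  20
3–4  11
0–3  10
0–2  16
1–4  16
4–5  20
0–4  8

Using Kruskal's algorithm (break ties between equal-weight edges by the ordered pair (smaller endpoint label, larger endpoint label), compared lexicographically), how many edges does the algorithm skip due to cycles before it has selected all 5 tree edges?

Kruskal's algorithm — process edges by increasing weight (ties by edge label):
1–5 (3): add — endpoints in different components.
0–4 (8): add — endpoints in different components.
1–3 (8): add — endpoints in different components.
0–3 (10): add — endpoints in different components.
2–3 (10): add — endpoints in different components.
Edges rejected before the tree was complete: 0.

0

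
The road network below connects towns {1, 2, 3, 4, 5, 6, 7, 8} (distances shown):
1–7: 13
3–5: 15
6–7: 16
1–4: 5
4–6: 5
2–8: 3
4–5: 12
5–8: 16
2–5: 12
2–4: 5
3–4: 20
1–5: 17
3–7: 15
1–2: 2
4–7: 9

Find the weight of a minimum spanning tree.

51

Prim, starting at 3.
Step 1: cheapest edge leaving the tree is 3–5 (15); add 5.
Step 2: cheapest edge leaving the tree is 2–5 (12); add 2.
Step 3: cheapest edge leaving the tree is 1–2 (2); add 1.
Step 4: cheapest edge leaving the tree is 2–8 (3); add 8.
Step 5: cheapest edge leaving the tree is 1–4 (5); add 4.
Step 6: cheapest edge leaving the tree is 4–6 (5); add 6.
Step 7: cheapest edge leaving the tree is 4–7 (9); add 7.
MST edges: 3–5, 2–5, 1–2, 2–8, 1–4, 4–6, 4–7; total weight 15+12+2+3+5+5+9 = 51.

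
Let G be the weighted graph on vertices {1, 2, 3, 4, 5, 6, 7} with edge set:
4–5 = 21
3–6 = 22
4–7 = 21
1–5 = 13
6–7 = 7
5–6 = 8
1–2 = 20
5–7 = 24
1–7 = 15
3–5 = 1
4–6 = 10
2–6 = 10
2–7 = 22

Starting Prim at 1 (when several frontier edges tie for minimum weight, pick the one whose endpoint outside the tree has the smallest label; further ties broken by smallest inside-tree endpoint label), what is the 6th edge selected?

Prim, starting at 1.
Step 1: cheapest edge leaving the tree is 1–5 (13); add 5.
Step 2: cheapest edge leaving the tree is 3–5 (1); add 3.
Step 3: cheapest edge leaving the tree is 5–6 (8); add 6.
Step 4: cheapest edge leaving the tree is 6–7 (7); add 7.
Step 5: cheapest edge leaving the tree is 2–6 (10); add 2.
Step 6: cheapest edge leaving the tree is 4–6 (10); add 4.
The 6th edge added is 4–6.

4-6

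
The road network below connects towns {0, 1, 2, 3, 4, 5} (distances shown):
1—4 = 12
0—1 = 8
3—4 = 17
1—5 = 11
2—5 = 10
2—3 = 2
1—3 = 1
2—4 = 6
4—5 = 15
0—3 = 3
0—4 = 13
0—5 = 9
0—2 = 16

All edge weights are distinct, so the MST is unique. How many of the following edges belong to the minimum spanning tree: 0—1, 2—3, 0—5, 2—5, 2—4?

3

Sort edges by weight, then run Kruskal:
1—3 (1): add — endpoints in different components.
2—3 (2): add — endpoints in different components.
0—3 (3): add — endpoints in different components.
2—4 (6): add — endpoints in different components.
0—1 (8): skip — 0 and 1 already connected.
0—5 (9): add — endpoints in different components.
MST edge set: {1—3, 2—3, 0—3, 2—4, 0—5}.
Of the listed edges, {2—3, 0—5, 2—4} are in the MST → 3.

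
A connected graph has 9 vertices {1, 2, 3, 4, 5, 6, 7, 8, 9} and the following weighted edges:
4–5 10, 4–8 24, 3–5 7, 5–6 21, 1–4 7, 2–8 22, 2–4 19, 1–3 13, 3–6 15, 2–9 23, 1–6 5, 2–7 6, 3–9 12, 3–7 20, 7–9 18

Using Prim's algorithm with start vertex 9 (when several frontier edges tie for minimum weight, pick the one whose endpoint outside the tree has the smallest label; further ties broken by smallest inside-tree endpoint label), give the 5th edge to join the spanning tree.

1-6

Prim, starting at 9.
Step 1: cheapest edge leaving the tree is 3–9 (12); add 3.
Step 2: cheapest edge leaving the tree is 3–5 (7); add 5.
Step 3: cheapest edge leaving the tree is 4–5 (10); add 4.
Step 4: cheapest edge leaving the tree is 1–4 (7); add 1.
Step 5: cheapest edge leaving the tree is 1–6 (5); add 6.
Step 6: cheapest edge leaving the tree is 7–9 (18); add 7.
Step 7: cheapest edge leaving the tree is 2–7 (6); add 2.
Step 8: cheapest edge leaving the tree is 2–8 (22); add 8.
The 5th edge added is 1–6.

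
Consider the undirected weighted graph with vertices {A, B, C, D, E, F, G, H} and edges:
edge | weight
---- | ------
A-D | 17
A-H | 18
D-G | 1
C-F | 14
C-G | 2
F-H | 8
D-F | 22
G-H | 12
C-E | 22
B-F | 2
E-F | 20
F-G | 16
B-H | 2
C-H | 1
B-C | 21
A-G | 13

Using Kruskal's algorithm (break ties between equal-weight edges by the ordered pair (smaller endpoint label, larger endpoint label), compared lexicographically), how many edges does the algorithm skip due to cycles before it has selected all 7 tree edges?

Kruskal's algorithm — process edges by increasing weight (ties by edge label):
C-H (1): add — endpoints in different components.
D-G (1): add — endpoints in different components.
B-F (2): add — endpoints in different components.
B-H (2): add — endpoints in different components.
C-G (2): add — endpoints in different components.
F-H (8): skip — F and H already connected.
G-H (12): skip — G and H already connected.
A-G (13): add — endpoints in different components.
C-F (14): skip — C and F already connected.
F-G (16): skip — F and G already connected.
A-D (17): skip — A and D already connected.
A-H (18): skip — A and H already connected.
E-F (20): add — endpoints in different components.
Edges rejected before the tree was complete: 6.

6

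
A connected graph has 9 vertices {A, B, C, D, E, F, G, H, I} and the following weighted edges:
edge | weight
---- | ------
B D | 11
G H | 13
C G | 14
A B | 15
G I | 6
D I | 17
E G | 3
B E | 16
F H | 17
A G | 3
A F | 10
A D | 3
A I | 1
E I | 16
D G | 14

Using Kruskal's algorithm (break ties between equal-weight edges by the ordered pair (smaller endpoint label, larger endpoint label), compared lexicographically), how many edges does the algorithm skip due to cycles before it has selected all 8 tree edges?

Kruskal: consider edges lightest-first.
A I (1): add — endpoints in different components.
A D (3): add — endpoints in different components.
A G (3): add — endpoints in different components.
E G (3): add — endpoints in different components.
G I (6): skip — G and I already connected.
A F (10): add — endpoints in different components.
B D (11): add — endpoints in different components.
G H (13): add — endpoints in different components.
C G (14): add — endpoints in different components.
Edges rejected before the tree was complete: 1.

1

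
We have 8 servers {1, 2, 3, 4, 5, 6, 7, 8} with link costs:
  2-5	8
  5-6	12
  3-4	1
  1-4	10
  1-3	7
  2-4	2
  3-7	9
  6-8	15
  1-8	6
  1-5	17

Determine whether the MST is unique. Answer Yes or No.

Yes

Kruskal's algorithm — process edges by increasing weight (ties by edge label):
3-4 (1): add — endpoints in different components.
2-4 (2): add — endpoints in different components.
1-8 (6): add — endpoints in different components.
1-3 (7): add — endpoints in different components.
2-5 (8): add — endpoints in different components.
3-7 (9): add — endpoints in different components.
1-4 (10): skip — 1 and 4 already connected.
5-6 (12): add — endpoints in different components.
Every non-tree edge has weight strictly greater than the heaviest edge on the tree path between its endpoints, so the MST is unique.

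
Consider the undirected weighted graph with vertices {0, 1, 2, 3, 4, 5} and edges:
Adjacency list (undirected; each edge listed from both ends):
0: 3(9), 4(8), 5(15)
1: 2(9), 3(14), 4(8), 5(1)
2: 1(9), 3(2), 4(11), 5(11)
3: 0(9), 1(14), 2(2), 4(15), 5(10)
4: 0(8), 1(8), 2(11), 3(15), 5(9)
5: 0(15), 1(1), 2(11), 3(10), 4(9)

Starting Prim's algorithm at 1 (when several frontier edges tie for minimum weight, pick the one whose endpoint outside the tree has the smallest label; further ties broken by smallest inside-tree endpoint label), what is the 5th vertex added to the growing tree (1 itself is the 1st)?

Prim, starting at 1.
Step 1: frontier [1—5 1, 1—4 8, 1—2 9, 1—3 14] → take 1—5 (1); add 5.
Step 2: frontier [1—4 8, 1—2 9, 1—3 14, 4—5 9, 3—5 10, 2—5 11, 0—5 15] → take 1—4 (8); add 4.
Step 3: frontier [1—2 9, 1—3 14, 0—4 8, 2—4 11, 3—4 15, 3—5 10, 2—5 11, 0—5 15] → take 0—4 (8); add 0.
Step 4: frontier [0—3 9, 1—2 9, 1—3 14, 2—4 11, 3—4 15, 3—5 10, 2—5 11] → take 1—2 (9); add 2.
Step 5: frontier [0—3 9, 1—3 14, 2—3 2, 3—4 15, 3—5 10] → take 2—3 (2); add 3.
Vertex order: 1, 5, 4, 0, 2, 3. The 5th vertex is 2.

2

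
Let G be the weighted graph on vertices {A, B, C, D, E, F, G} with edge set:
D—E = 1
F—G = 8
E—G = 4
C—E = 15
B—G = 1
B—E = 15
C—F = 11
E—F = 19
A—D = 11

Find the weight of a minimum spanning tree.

36

Kruskal's algorithm — process edges by increasing weight (ties by edge label):
B—G (1): add — endpoints in different components.
D—E (1): add — endpoints in different components.
E—G (4): add — endpoints in different components.
F—G (8): add — endpoints in different components.
A—D (11): add — endpoints in different components.
C—F (11): add — endpoints in different components.
MST edges: B—G, D—E, E—G, F—G, A—D, C—F; total weight 1+1+4+8+11+11 = 36.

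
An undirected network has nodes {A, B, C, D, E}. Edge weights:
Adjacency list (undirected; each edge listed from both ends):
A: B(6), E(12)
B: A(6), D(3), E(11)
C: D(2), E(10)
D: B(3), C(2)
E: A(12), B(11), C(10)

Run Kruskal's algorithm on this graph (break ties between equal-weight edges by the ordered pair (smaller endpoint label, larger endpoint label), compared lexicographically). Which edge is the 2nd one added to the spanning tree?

B-D

Kruskal: consider edges lightest-first.
C-D (2): add. Components now {A} {B} {C,D} {E}
B-D (3): add. Components now {A} {B,C,D} {E}
A-B (6): add. Components now {A,B,C,D} {E}
C-E (10): add. Components now {A,B,C,D,E}
The 2nd edge added is B-D.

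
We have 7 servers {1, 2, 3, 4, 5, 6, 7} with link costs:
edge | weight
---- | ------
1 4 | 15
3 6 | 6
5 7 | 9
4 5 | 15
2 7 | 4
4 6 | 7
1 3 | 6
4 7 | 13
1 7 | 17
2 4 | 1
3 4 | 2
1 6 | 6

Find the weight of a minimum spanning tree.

Grow the tree from 1 using Prim:
Step 1: frontier [1 3 6, 1 6 6, 1 4 15, 1 7 17] → take 1 3 (6); add 3.
Step 2: frontier [1 6 6, 1 4 15, 1 7 17, 3 4 2, 3 6 6] → take 3 4 (2); add 4.
Step 3: frontier [1 6 6, 1 7 17, 3 6 6, 2 4 1, 4 6 7, 4 7 13, 4 5 15] → take 2 4 (1); add 2.
Step 4: frontier [1 6 6, 1 7 17, 2 7 4, 3 6 6, 4 6 7, 4 7 13, 4 5 15] → take 2 7 (4); add 7.
Step 5: frontier [1 6 6, 3 6 6, 4 6 7, 4 5 15, 5 7 9] → take 1 6 (6); add 6.
Step 6: frontier [4 5 15, 5 7 9] → take 5 7 (9); add 5.
MST edges: 1 3, 3 4, 2 4, 2 7, 1 6, 5 7; total weight 6+2+1+4+6+9 = 28.

28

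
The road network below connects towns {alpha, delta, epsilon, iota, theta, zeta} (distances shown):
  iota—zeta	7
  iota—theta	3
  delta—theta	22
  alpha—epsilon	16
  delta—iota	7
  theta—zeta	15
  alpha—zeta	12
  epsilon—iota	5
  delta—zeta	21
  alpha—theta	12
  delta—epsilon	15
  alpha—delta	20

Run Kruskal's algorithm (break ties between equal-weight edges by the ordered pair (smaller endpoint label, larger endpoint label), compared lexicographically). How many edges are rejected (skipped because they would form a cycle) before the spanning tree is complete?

0

Sort edges by weight, then run Kruskal:
iota—theta (3): add. Components now {epsilon} {alpha} {iota,theta} {delta} {zeta}
epsilon—iota (5): add. Components now {epsilon,iota,theta} {alpha} {delta} {zeta}
delta—iota (7): add. Components now {delta,epsilon,iota,theta} {alpha} {zeta}
iota—zeta (7): add. Components now {delta,epsilon,iota,theta,zeta} {alpha}
alpha—theta (12): add. Components now {alpha,delta,epsilon,iota,theta,zeta}
Edges rejected before the tree was complete: 0.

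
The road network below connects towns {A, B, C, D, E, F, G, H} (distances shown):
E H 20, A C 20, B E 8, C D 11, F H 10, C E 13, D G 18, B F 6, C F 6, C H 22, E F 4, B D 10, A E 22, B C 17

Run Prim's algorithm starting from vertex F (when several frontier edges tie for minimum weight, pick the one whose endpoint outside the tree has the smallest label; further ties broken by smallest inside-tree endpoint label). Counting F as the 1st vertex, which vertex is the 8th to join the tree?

A

Prim, starting at F.
Step 1: frontier [E F 4, B F 6, C F 6, F H 10] → take E F (4); add E.
Step 2: frontier [B E 8, C E 13, E H 20, A E 22, B F 6, C F 6, F H 10] → take B F (6); add B.
Step 3: frontier [B D 10, B C 17, C E 13, E H 20, A E 22, C F 6, F H 10] → take C F (6); add C.
Step 4: frontier [B D 10, C D 11, A C 20, C H 22, E H 20, A E 22, F H 10] → take B D (10); add D.
Step 5: frontier [A C 20, C H 22, D G 18, E H 20, A E 22, F H 10] → take F H (10); add H.
Step 6: frontier [A C 20, D G 18, A E 22] → take D G (18); add G.
Step 7: frontier [A C 20, A E 22] → take A C (20); add A.
Vertex order: F, E, B, C, D, H, G, A. The 8th vertex is A.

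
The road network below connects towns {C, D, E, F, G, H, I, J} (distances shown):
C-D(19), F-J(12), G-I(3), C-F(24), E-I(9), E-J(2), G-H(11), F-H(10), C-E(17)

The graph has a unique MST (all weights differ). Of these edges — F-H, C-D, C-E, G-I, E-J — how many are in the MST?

5

Sort edges by weight, then run Kruskal:
E-J (2): add — endpoints in different components.
G-I (3): add — endpoints in different components.
E-I (9): add — endpoints in different components.
F-H (10): add — endpoints in different components.
G-H (11): add — endpoints in different components.
F-J (12): skip — F and J already connected.
C-E (17): add — endpoints in different components.
C-D (19): add — endpoints in different components.
MST edge set: {E-J, G-I, E-I, F-H, G-H, C-E, C-D}.
Of the listed edges, {F-H, C-D, C-E, G-I, E-J} are in the MST → 5.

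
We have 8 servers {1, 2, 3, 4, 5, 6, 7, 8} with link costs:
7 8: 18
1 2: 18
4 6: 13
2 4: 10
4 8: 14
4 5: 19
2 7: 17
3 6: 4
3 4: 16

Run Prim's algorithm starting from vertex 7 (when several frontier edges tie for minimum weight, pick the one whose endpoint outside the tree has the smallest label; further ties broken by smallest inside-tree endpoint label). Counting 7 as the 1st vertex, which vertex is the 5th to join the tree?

3

Prim, starting at 7.
Step 1: cheapest edge leaving the tree is 2 7 (17); add 2.
Step 2: cheapest edge leaving the tree is 2 4 (10); add 4.
Step 3: cheapest edge leaving the tree is 4 6 (13); add 6.
Step 4: cheapest edge leaving the tree is 3 6 (4); add 3.
Step 5: cheapest edge leaving the tree is 4 8 (14); add 8.
Step 6: cheapest edge leaving the tree is 1 2 (18); add 1.
Step 7: cheapest edge leaving the tree is 4 5 (19); add 5.
Vertex order: 7, 2, 4, 6, 3, 8, 1, 5. The 5th vertex is 3.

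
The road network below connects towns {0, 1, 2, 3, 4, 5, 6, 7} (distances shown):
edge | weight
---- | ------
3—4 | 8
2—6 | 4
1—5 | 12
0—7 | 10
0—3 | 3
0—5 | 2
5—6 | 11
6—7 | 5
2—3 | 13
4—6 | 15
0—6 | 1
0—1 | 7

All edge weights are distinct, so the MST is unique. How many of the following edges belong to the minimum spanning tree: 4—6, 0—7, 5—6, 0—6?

Sort edges by weight, then run Kruskal:
0—6 (1): add — endpoints in different components.
0—5 (2): add — endpoints in different components.
0—3 (3): add — endpoints in different components.
2—6 (4): add — endpoints in different components.
6—7 (5): add — endpoints in different components.
0—1 (7): add — endpoints in different components.
3—4 (8): add — endpoints in different components.
MST edge set: {0—6, 0—5, 0—3, 2—6, 6—7, 0—1, 3—4}.
Of the listed edges, {0—6} are in the MST → 1.

1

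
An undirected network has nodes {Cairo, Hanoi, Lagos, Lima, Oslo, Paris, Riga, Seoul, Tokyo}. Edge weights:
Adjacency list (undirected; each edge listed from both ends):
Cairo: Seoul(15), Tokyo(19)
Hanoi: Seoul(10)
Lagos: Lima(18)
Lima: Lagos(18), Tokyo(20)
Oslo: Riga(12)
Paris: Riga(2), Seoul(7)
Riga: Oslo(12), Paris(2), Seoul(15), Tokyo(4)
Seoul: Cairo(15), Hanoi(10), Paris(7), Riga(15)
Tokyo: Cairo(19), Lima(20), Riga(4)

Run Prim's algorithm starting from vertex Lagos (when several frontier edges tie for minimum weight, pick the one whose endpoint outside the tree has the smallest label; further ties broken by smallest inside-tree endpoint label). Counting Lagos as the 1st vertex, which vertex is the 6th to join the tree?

Seoul

Grow the tree from Lagos using Prim:
Step 1: frontier [Lagos-Lima 18] → take Lagos-Lima (18); add Lima.
Step 2: frontier [Lima-Tokyo 20] → take Lima-Tokyo (20); add Tokyo.
Step 3: frontier [Riga-Tokyo 4, Cairo-Tokyo 19] → take Riga-Tokyo (4); add Riga.
Step 4: frontier [Paris-Riga 2, Oslo-Riga 12, Riga-Seoul 15, Cairo-Tokyo 19] → take Paris-Riga (2); add Paris.
Step 5: frontier [Paris-Seoul 7, Oslo-Riga 12, Riga-Seoul 15, Cairo-Tokyo 19] → take Paris-Seoul (7); add Seoul.
Step 6: frontier [Oslo-Riga 12, Hanoi-Seoul 10, Cairo-Seoul 15, Cairo-Tokyo 19] → take Hanoi-Seoul (10); add Hanoi.
Step 7: frontier [Oslo-Riga 12, Cairo-Seoul 15, Cairo-Tokyo 19] → take Oslo-Riga (12); add Oslo.
Step 8: frontier [Cairo-Seoul 15, Cairo-Tokyo 19] → take Cairo-Seoul (15); add Cairo.
Vertex order: Lagos, Lima, Tokyo, Riga, Paris, Seoul, Hanoi, Oslo, Cairo. The 6th vertex is Seoul.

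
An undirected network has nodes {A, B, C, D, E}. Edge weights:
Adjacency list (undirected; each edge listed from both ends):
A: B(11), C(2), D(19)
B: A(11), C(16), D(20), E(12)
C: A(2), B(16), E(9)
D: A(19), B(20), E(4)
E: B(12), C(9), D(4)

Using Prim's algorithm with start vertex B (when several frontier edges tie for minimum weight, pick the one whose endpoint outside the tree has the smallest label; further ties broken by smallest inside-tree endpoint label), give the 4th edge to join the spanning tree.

Prim, starting at B.
Step 1: frontier [A B 11, B E 12, B C 16, B D 20] → take A B (11); add A.
Step 2: frontier [A C 2, A D 19, B E 12, B C 16, B D 20] → take A C (2); add C.
Step 3: frontier [A D 19, B E 12, B D 20, C E 9] → take C E (9); add E.
Step 4: frontier [A D 19, B D 20, D E 4] → take D E (4); add D.
The 4th edge added is D E.

D-E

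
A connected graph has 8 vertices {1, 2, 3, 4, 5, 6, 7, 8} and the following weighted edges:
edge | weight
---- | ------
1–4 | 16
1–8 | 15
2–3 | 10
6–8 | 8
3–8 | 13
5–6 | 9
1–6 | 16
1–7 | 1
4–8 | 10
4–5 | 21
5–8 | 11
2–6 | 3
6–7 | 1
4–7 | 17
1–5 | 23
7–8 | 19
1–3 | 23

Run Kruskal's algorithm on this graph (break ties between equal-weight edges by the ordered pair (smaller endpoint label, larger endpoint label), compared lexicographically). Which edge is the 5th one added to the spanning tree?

Kruskal's algorithm — process edges by increasing weight (ties by edge label):
1–7 (1): add — endpoints in different components.
6–7 (1): add — endpoints in different components.
2–6 (3): add — endpoints in different components.
6–8 (8): add — endpoints in different components.
5–6 (9): add — endpoints in different components.
2–3 (10): add — endpoints in different components.
4–8 (10): add — endpoints in different components.
The 5th edge added is 5–6.

5-6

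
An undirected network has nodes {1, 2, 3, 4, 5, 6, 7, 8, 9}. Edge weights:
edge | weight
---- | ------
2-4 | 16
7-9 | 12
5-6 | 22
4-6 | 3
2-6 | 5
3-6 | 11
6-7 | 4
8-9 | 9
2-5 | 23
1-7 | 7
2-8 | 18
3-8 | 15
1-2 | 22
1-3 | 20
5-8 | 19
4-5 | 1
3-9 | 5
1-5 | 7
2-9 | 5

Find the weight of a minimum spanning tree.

39

Kruskal's algorithm — process edges by increasing weight (ties by edge label):
4-5 (1): add — endpoints in different components.
4-6 (3): add — endpoints in different components.
6-7 (4): add — endpoints in different components.
2-6 (5): add — endpoints in different components.
2-9 (5): add — endpoints in different components.
3-9 (5): add — endpoints in different components.
1-5 (7): add — endpoints in different components.
1-7 (7): skip — 1 and 7 already connected.
8-9 (9): add — endpoints in different components.
MST edges: 4-5, 4-6, 6-7, 2-6, 2-9, 3-9, 1-5, 8-9; total weight 1+3+4+5+5+5+7+9 = 39.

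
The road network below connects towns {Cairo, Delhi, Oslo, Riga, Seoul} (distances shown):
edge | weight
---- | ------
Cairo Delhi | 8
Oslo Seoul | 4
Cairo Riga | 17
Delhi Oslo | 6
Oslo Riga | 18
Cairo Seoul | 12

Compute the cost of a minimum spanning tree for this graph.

35

Prim's algorithm from Seoul:
Step 1: cheapest edge leaving the tree is Oslo Seoul (4); add Oslo.
Step 2: cheapest edge leaving the tree is Delhi Oslo (6); add Delhi.
Step 3: cheapest edge leaving the tree is Cairo Delhi (8); add Cairo.
Step 4: cheapest edge leaving the tree is Cairo Riga (17); add Riga.
MST edges: Oslo Seoul, Delhi Oslo, Cairo Delhi, Cairo Riga; total weight 4+6+8+17 = 35.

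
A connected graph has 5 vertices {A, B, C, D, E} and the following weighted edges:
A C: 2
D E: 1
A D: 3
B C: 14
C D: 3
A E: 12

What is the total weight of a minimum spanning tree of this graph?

Sort edges by weight, then run Kruskal:
D E (1): add. Components now {A} {B} {C} {D,E}
A C (2): add. Components now {A,C} {B} {D,E}
A D (3): add. Components now {A,C,D,E} {B}
C D (3): skip — C and D already connected.
A E (12): skip — A and E already connected.
B C (14): add. Components now {A,B,C,D,E}
MST edges: D E, A C, A D, B C; total weight 1+2+3+14 = 20.

20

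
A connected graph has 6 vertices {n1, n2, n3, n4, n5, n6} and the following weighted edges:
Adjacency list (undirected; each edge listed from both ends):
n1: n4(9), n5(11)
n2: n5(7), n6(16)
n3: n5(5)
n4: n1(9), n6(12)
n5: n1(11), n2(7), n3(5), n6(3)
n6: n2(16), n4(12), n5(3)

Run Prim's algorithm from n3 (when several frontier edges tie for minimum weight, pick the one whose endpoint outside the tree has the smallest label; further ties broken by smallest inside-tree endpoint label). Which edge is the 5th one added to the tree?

n1-n4

Prim, starting at n3.
Step 1: frontier [n3–n5 5] → take n3–n5 (5); add n5.
Step 2: frontier [n5–n6 3, n2–n5 7, n1–n5 11] → take n5–n6 (3); add n6.
Step 3: frontier [n2–n5 7, n1–n5 11, n4–n6 12, n2–n6 16] → take n2–n5 (7); add n2.
Step 4: frontier [n1–n5 11, n4–n6 12] → take n1–n5 (11); add n1.
Step 5: frontier [n1–n4 9, n4–n6 12] → take n1–n4 (9); add n4.
The 5th edge added is n1–n4.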